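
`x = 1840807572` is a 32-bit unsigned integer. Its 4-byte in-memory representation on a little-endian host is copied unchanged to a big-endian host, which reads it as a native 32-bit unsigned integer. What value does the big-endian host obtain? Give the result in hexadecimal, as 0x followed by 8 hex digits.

1840807572 in 32-bit hexadecimal is 0x6DB87E94.
Stored little-endian, the bytes at ascending addresses are 94 7E B8 6D.
Read back as big-endian, the last byte is least significant, giving 0x947EB86D.

0x947EB86D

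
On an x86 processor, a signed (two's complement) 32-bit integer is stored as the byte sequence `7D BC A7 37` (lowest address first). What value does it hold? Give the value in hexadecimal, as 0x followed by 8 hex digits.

In little-endian order the low byte comes first in memory.
Reassemble most-significant byte first: 37 A7 BC 7D → 0x37A7BC7D.

0x37A7BC7D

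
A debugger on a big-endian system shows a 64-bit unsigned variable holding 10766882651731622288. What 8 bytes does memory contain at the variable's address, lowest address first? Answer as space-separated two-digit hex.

10766882651731622288 in hexadecimal, padded to 64 bits, is 0x956BA6B9F2C77990.
Split into bytes (most-significant first): 95 6B A6 B9 F2 C7 79 90.
Big-endian stores the most-significant byte at the lowest address.
So the memory order matches the most-significant-first order: 95 6B A6 B9 F2 C7 79 90.

95 6B A6 B9 F2 C7 79 90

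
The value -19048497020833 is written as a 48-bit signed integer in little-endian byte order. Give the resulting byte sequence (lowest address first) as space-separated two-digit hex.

5F 00 1A ED AC EE

Two's complement of -19048497020833 in 48 bits: 19048497020833 = 0x115312E5FFA1; invert → 0xEEACED1A005E; add 1 → 0xEEACED1A005F.
Split into bytes (most-significant first): EE AC ED 1A 00 5F.
Little-endian: lowest address holds the least-significant byte.
So at ascending addresses the bytes are 5F 00 1A ED AC EE.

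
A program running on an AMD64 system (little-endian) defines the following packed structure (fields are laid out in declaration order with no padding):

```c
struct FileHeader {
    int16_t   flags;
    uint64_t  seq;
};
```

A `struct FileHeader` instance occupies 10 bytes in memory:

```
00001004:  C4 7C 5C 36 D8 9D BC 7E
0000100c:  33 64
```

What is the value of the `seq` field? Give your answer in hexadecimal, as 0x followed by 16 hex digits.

`seq` follows `flags` (2 bytes), so it starts at byte offset 2 and occupies 8 bytes.
Bytes at offsets 2..9: 5C 36 D8 9D BC 7E 33 64.
Little-endian stores the least-significant byte at the lowest address.
Reassemble most-significant byte first: 64 33 7E BC 9D D8 36 5C → 0x64337EBC9DD8365C.

0x64337EBC9DD8365C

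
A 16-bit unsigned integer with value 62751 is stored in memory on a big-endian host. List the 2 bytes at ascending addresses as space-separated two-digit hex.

F5 1F

62751 in hexadecimal, padded to 16 bits, is 0xF51F.
Split into bytes (most-significant first): F5 1F.
In big-endian order the high byte comes first in memory.
So the memory order matches the most-significant-first order: F5 1F.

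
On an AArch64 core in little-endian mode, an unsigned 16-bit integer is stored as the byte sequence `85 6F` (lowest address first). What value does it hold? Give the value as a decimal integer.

Little-endian stores the least-significant byte at the lowest address.
Reassemble most-significant byte first: 6F 85 → 0x6F85.
0x6F85 = 28549.

28549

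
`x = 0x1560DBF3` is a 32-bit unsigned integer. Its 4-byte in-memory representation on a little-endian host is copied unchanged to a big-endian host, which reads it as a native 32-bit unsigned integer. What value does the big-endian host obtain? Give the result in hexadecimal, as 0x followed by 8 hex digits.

0xF3DB6015

Stored little-endian, the bytes at ascending addresses are F3 DB 60 15.
Read back as big-endian, the last byte is least significant, giving 0xF3DB6015.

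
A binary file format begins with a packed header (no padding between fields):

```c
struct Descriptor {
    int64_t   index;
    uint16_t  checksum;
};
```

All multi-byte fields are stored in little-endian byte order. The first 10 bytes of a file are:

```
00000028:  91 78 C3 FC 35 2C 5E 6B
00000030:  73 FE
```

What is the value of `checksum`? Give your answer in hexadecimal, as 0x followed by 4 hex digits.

`checksum` follows `index` (8 bytes), so it starts at byte offset 8 and occupies 2 bytes.
Bytes at offsets 8..9: 73 FE.
In little-endian order the low byte comes first in memory.
Reassemble most-significant byte first: FE 73 → 0xFE73.

0xFE73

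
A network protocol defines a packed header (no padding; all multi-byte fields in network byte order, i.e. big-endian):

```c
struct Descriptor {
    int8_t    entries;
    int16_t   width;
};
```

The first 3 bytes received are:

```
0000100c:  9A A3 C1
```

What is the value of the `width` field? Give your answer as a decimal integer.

`width` follows `entries` (1 byte), so it starts at byte offset 1 and occupies 2 bytes.
Bytes at offsets 1..2: A3 C1.
Big-endian: lowest address holds the most-significant byte.
The bytes are already most-significant first: 0xA3C1.
Top bit is set, so as a signed 16-bit value this is 0xA3C1 − 2^16 = -23615.

-23615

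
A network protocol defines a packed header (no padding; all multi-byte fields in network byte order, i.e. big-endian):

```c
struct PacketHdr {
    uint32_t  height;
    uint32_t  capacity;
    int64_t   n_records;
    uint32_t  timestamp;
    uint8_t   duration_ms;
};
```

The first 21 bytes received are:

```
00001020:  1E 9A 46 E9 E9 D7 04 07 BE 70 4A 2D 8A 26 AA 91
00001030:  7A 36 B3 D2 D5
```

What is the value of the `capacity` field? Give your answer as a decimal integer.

3923182599

`capacity` follows `height` (4 bytes), so it starts at byte offset 4 and occupies 4 bytes.
Bytes at offsets 4..7: E9 D7 04 07.
Big-endian: lowest address holds the most-significant byte.
The bytes are already most-significant first: 0xE9D70407.
0xE9D70407 = 3923182599.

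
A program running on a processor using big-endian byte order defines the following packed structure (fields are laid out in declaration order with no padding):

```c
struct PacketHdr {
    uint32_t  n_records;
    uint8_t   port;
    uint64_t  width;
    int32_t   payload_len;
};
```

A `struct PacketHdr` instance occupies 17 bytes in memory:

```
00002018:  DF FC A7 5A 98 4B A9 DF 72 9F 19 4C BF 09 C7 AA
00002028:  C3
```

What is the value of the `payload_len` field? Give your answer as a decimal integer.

164080323

`payload_len` follows `n_records` (4 B), `port` (1 B), `width` (8 B), so it starts at offset 4 + 1 + 8 = 13 and occupies 4 bytes.
Bytes at offsets 13..16: 09 C7 AA C3.
Big-endian stores the most-significant byte at the lowest address.
The bytes are already most-significant first: 0x09C7AAC3.
0x09C7AAC3 = 164080323.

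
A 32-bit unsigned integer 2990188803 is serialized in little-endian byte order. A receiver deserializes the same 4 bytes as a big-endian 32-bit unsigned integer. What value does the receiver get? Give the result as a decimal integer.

2990188803 in 32-bit hexadecimal is 0xB23AA903.
Stored little-endian, the bytes at ascending addresses are 03 A9 3A B2.
Read back as big-endian, the last byte is least significant, giving 0x03A93AB2.
0x03A93AB2 = 61422258.

61422258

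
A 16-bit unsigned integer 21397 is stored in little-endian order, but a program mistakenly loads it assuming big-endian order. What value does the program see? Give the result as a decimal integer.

38227

21397 in 16-bit hexadecimal is 0x5395.
Stored little-endian, the bytes at ascending addresses are 95 53.
Read back as big-endian, the last byte is least significant, giving 0x9553.
0x9553 = 38227.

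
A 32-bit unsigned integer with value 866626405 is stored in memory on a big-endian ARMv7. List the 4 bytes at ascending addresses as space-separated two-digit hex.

33 A7 AB 65

866626405 in hexadecimal, padded to 32 bits, is 0x33A7AB65.
Split into bytes (most-significant first): 33 A7 AB 65.
Big-endian: lowest address holds the most-significant byte.
So the memory order matches the most-significant-first order: 33 A7 AB 65.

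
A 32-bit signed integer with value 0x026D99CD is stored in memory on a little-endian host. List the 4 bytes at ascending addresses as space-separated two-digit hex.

CD 99 6D 02

Split into bytes (most-significant first): 02 6D 99 CD.
Little-endian stores the least-significant byte at the lowest address.
So at ascending addresses the bytes are CD 99 6D 02.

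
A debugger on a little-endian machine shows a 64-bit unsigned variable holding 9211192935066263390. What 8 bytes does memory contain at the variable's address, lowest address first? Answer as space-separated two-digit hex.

9211192935066263390 in hexadecimal, padded to 64 bits, is 0x7FD4BB2BE4365F5E.
Split into bytes (most-significant first): 7F D4 BB 2B E4 36 5F 5E.
Little-endian: lowest address holds the least-significant byte.
So at ascending addresses the bytes are 5E 5F 36 E4 2B BB D4 7F.

5E 5F 36 E4 2B BB D4 7F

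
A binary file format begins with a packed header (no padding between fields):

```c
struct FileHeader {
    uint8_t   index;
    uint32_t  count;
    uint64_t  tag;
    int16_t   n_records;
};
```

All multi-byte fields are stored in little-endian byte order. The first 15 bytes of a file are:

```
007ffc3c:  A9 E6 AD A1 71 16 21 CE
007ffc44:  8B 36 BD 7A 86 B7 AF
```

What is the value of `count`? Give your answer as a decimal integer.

1906421222

`count` follows `index` (1 byte), so it starts at byte offset 1 and occupies 4 bytes.
Bytes at offsets 1..4: E6 AD A1 71.
In little-endian order the low byte comes first in memory.
Reassemble most-significant byte first: 71 A1 AD E6 → 0x71A1ADE6.
0x71A1ADE6 = 1906421222.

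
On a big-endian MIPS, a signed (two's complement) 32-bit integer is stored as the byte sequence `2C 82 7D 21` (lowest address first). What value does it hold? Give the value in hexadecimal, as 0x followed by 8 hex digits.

0x2C827D21

Big-endian: lowest address holds the most-significant byte.
The bytes are already most-significant first: 0x2C827D21.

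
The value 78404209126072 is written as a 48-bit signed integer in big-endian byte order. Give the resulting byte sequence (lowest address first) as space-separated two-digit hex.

47 4E E7 08 AA B8

78404209126072 in hexadecimal, padded to 48 bits, is 0x474EE708AAB8.
Split into bytes (most-significant first): 47 4E E7 08 AA B8.
In big-endian order the high byte comes first in memory.
So the memory order matches the most-significant-first order: 47 4E E7 08 AA B8.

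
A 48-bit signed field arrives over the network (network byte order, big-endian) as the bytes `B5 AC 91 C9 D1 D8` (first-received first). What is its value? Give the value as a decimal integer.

Big-endian stores the most-significant byte at the lowest address.
The bytes are already most-significant first: 0xB5AC91C9D1D8.
Top bit is set, so as a signed 48-bit value this is 0xB5AC91C9D1D8 − 2^48 = -81722191785512.

-81722191785512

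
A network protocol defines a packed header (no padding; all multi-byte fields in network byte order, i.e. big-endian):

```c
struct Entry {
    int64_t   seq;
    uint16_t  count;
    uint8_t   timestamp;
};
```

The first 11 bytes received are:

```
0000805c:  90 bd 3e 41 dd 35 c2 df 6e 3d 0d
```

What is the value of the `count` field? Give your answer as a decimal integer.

28221

`count` follows `seq` (8 bytes), so it starts at byte offset 8 and occupies 2 bytes.
Bytes at offsets 8..9: 6E 3D.
In big-endian order the high byte comes first in memory.
The bytes are already most-significant first: 0x6E3D.
0x6E3D = 28221.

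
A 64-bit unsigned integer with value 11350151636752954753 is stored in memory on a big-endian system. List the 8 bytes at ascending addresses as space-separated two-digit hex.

9D 83 D6 C7 27 7A 75 81

11350151636752954753 in hexadecimal, padded to 64 bits, is 0x9D83D6C7277A7581.
Split into bytes (most-significant first): 9D 83 D6 C7 27 7A 75 81.
Big-endian: lowest address holds the most-significant byte.
So the memory order matches the most-significant-first order: 9D 83 D6 C7 27 7A 75 81.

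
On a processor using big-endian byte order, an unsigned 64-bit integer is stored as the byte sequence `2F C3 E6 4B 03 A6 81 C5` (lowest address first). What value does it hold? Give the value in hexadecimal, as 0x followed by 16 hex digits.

Big-endian stores the most-significant byte at the lowest address.
The bytes are already most-significant first: 0x2FC3E64B03A681C5.

0x2FC3E64B03A681C5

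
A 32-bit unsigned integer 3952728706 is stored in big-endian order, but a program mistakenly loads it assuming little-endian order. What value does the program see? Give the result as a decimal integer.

2195364331

3952728706 in 32-bit hexadecimal is 0xEB99DA82.
Stored big-endian, the bytes at ascending addresses are EB 99 DA 82.
Read back as little-endian, the first byte is least significant, giving 0x82DA99EB.
0x82DA99EB = 2195364331.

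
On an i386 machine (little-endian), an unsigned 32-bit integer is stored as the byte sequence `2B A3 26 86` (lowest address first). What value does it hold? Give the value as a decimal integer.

2250679083

Little-endian: lowest address holds the least-significant byte.
Reassemble most-significant byte first: 86 26 A3 2B → 0x8626A32B.
0x8626A32B = 2250679083.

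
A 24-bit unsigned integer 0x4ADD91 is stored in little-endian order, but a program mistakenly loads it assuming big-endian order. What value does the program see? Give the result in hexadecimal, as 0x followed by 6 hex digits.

0x91DD4A

Stored little-endian, the bytes at ascending addresses are 91 DD 4A.
Read back as big-endian, the last byte is least significant, giving 0x91DD4A.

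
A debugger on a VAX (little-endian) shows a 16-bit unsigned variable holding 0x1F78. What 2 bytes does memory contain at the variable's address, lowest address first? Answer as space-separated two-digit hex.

Split into bytes (most-significant first): 1F 78.
Little-endian: lowest address holds the least-significant byte.
So at ascending addresses the bytes are 78 1F.

78 1F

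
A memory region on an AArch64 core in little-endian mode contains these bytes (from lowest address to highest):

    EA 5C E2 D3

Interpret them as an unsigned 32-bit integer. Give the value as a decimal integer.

3554827498

Little-endian stores the least-significant byte at the lowest address.
Reassemble most-significant byte first: D3 E2 5C EA → 0xD3E25CEA.
0xD3E25CEA = 3554827498.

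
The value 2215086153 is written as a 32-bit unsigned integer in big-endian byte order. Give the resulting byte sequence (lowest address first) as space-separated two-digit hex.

84 07 88 49

2215086153 in hexadecimal, padded to 32 bits, is 0x84078849.
Split into bytes (most-significant first): 84 07 88 49.
In big-endian order the high byte comes first in memory.
So the memory order matches the most-significant-first order: 84 07 88 49.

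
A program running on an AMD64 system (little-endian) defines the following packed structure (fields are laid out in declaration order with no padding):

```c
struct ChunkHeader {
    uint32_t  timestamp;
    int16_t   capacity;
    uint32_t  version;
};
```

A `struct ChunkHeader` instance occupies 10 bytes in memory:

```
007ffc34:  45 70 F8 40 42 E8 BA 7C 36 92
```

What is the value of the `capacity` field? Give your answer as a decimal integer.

`capacity` follows `timestamp` (4 bytes), so it starts at byte offset 4 and occupies 2 bytes.
Bytes at offsets 4..5: 42 E8.
In little-endian order the low byte comes first in memory.
Reassemble most-significant byte first: E8 42 → 0xE842.
Top bit is set, so as a signed 16-bit value this is 0xE842 − 2^16 = -6078.

-6078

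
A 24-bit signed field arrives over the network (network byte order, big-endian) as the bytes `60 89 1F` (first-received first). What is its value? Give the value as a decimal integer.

Big-endian: lowest address holds the most-significant byte.
The bytes are already most-significant first: 0x60891F.
0x60891F = 6326559.

6326559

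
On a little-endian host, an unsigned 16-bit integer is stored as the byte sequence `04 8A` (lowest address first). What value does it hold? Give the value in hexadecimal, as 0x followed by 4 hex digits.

0x8A04

Little-endian: lowest address holds the least-significant byte.
Reassemble most-significant byte first: 8A 04 → 0x8A04.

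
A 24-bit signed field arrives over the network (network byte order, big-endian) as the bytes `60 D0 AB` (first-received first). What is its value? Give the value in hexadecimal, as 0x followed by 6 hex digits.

Big-endian stores the most-significant byte at the lowest address.
The bytes are already most-significant first: 0x60D0AB.

0x60D0AB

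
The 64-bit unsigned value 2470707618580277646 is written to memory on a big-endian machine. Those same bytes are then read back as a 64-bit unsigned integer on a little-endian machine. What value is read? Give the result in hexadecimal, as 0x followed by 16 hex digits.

2470707618580277646 in 64-bit hexadecimal is 0x2249B77D1D54298E.
Stored big-endian, the bytes at ascending addresses are 22 49 B7 7D 1D 54 29 8E.
Read back as little-endian, the first byte is least significant, giving 0x8E29541D7DB74922.

0x8E29541D7DB74922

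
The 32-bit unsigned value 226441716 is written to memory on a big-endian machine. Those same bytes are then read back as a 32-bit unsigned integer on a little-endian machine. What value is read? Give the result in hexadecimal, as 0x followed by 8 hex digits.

226441716 in 32-bit hexadecimal is 0x0D7F39F4.
Stored big-endian, the bytes at ascending addresses are 0D 7F 39 F4.
Read back as little-endian, the first byte is least significant, giving 0xF4397F0D.

0xF4397F0D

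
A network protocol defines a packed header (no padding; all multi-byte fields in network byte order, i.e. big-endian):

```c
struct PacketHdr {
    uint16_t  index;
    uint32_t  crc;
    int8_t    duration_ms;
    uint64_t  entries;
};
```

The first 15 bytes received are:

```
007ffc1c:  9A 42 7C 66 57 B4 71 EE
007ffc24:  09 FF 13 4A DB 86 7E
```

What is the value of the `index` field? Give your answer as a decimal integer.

39490

`index` is the first field, at byte offset 0, occupying 2 bytes.
Bytes at offsets 0..1: 9A 42.
Big-endian stores the most-significant byte at the lowest address.
The bytes are already most-significant first: 0x9A42.
0x9A42 = 39490.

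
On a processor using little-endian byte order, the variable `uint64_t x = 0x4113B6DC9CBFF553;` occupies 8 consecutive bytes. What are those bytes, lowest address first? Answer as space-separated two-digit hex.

53 F5 BF 9C DC B6 13 41

Split into bytes (most-significant first): 41 13 B6 DC 9C BF F5 53.
Little-endian: lowest address holds the least-significant byte.
So at ascending addresses the bytes are 53 F5 BF 9C DC B6 13 41.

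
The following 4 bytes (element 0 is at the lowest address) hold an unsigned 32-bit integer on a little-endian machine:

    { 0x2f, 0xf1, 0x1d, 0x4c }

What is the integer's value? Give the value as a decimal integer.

Little-endian stores the least-significant byte at the lowest address.
Reassemble most-significant byte first: 4C 1D F1 2F → 0x4C1DF12F.
0x4C1DF12F = 1277030703.

1277030703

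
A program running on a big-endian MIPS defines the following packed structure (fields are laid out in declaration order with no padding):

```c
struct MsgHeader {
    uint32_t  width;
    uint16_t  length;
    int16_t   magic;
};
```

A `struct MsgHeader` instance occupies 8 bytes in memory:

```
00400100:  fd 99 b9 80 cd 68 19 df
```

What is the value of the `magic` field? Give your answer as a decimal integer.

6623

`magic` follows `width` (4 B), `length` (2 B), so it starts at offset 4 + 2 = 6 and occupies 2 bytes.
Bytes at offsets 6..7: 19 DF.
Big-endian stores the most-significant byte at the lowest address.
The bytes are already most-significant first: 0x19DF.
0x19DF = 6623.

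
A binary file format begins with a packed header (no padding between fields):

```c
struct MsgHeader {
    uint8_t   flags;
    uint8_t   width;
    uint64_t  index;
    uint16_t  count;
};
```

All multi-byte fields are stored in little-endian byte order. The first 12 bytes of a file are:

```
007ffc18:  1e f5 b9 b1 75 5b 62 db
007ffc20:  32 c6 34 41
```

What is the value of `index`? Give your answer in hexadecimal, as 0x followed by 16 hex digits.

0xC632DB625B75B1B9

`index` follows `flags` (1 B), `width` (1 B), so it starts at offset 1 + 1 = 2 and occupies 8 bytes.
Bytes at offsets 2..9: B9 B1 75 5B 62 DB 32 C6.
In little-endian order the low byte comes first in memory.
Reassemble most-significant byte first: C6 32 DB 62 5B 75 B1 B9 → 0xC632DB625B75B1B9.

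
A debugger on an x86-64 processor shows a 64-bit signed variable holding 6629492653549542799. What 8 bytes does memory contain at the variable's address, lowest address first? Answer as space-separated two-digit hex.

8F DD E1 9F 71 B0 00 5C

6629492653549542799 in hexadecimal, padded to 64 bits, is 0x5C00B0719FE1DD8F.
Split into bytes (most-significant first): 5C 00 B0 71 9F E1 DD 8F.
Little-endian: lowest address holds the least-significant byte.
So at ascending addresses the bytes are 8F DD E1 9F 71 B0 00 5C.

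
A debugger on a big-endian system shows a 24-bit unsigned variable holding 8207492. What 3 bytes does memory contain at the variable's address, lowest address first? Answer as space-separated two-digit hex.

8207492 in hexadecimal, padded to 24 bits, is 0x7D3C84.
Split into bytes (most-significant first): 7D 3C 84.
Big-endian stores the most-significant byte at the lowest address.
So the memory order matches the most-significant-first order: 7D 3C 84.

7D 3C 84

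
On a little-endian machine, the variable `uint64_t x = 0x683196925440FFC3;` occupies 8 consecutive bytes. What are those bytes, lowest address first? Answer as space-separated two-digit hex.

Split into bytes (most-significant first): 68 31 96 92 54 40 FF C3.
Little-endian stores the least-significant byte at the lowest address.
So at ascending addresses the bytes are C3 FF 40 54 92 96 31 68.

C3 FF 40 54 92 96 31 68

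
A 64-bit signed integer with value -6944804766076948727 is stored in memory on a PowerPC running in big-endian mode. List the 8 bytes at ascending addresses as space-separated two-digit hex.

Two's complement of -6944804766076948727 in 64 bits: 6944804766076948727 = 0x6060E723BC74D0F7; invert → 0x9F9F18DC438B2F08; add 1 → 0x9F9F18DC438B2F09.
Split into bytes (most-significant first): 9F 9F 18 DC 43 8B 2F 09.
Big-endian stores the most-significant byte at the lowest address.
So the memory order matches the most-significant-first order: 9F 9F 18 DC 43 8B 2F 09.

9F 9F 18 DC 43 8B 2F 09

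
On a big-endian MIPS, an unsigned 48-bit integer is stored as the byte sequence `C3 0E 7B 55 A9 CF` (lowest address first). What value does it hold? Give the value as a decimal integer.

In big-endian order the high byte comes first in memory.
The bytes are already most-significant first: 0xC30E7B55A9CF.
0xC30E7B55A9CF = 214466966170063.

214466966170063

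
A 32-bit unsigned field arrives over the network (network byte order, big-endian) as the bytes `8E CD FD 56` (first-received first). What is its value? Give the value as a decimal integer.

Big-endian stores the most-significant byte at the lowest address.
The bytes are already most-significant first: 0x8ECDFD56.
0x8ECDFD56 = 2395864406.

2395864406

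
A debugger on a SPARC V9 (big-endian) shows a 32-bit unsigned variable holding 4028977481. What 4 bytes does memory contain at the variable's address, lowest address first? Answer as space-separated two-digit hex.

4028977481 in hexadecimal, padded to 32 bits, is 0xF0255149.
Split into bytes (most-significant first): F0 25 51 49.
Big-endian stores the most-significant byte at the lowest address.
So the memory order matches the most-significant-first order: F0 25 51 49.

F0 25 51 49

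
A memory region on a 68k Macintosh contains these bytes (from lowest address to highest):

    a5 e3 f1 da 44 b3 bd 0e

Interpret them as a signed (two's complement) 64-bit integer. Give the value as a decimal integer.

-6493080317980328690

In big-endian order the high byte comes first in memory.
The bytes are already most-significant first: 0xA5E3F1DA44B3BD0E.
Top bit is set, so as a signed 64-bit value this is 0xA5E3F1DA44B3BD0E − 2^64 = -6493080317980328690.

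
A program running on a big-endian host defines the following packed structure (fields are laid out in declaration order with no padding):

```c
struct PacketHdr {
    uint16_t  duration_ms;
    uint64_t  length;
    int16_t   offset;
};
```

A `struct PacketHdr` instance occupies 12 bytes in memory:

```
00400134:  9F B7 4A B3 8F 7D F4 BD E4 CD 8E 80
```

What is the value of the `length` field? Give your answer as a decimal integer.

`length` follows `duration_ms` (2 bytes), so it starts at byte offset 2 and occupies 8 bytes.
Bytes at offsets 2..9: 4A B3 8F 7D F4 BD E4 CD.
In big-endian order the high byte comes first in memory.
The bytes are already most-significant first: 0x4AB38F7DF4BDE4CD.
0x4AB38F7DF4BDE4CD = 5382803750777644237.

5382803750777644237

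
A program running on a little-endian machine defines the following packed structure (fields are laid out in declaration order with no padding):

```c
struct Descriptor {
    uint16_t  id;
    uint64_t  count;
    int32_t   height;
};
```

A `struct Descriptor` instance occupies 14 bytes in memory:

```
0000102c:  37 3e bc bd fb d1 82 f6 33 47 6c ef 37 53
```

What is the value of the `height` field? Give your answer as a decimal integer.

1396174700

`height` follows `id` (2 B), `count` (8 B), so it starts at offset 2 + 8 = 10 and occupies 4 bytes.
Bytes at offsets 10..13: 6C EF 37 53.
In little-endian order the low byte comes first in memory.
Reassemble most-significant byte first: 53 37 EF 6C → 0x5337EF6C.
0x5337EF6C = 1396174700.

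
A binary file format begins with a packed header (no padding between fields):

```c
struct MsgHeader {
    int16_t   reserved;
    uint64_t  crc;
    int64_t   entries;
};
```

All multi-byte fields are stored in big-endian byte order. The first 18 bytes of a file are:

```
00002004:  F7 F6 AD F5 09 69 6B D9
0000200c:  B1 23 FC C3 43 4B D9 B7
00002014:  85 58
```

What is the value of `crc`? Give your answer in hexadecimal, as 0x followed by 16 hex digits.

0xADF509696BD9B123

`crc` follows `reserved` (2 bytes), so it starts at byte offset 2 and occupies 8 bytes.
Bytes at offsets 2..9: AD F5 09 69 6B D9 B1 23.
Big-endian stores the most-significant byte at the lowest address.
The bytes are already most-significant first: 0xADF509696BD9B123.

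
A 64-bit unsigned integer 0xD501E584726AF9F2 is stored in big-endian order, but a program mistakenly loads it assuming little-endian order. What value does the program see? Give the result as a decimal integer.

Stored big-endian, the bytes at ascending addresses are D5 01 E5 84 72 6A F9 F2.
Read back as little-endian, the first byte is least significant, giving 0xF2F96A7284E501D5.
0xF2F96A7284E501D5 = 17508142066467930581.

17508142066467930581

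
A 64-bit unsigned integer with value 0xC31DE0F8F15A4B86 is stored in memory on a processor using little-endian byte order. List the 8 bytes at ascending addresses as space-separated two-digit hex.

86 4B 5A F1 F8 E0 1D C3

Split into bytes (most-significant first): C3 1D E0 F8 F1 5A 4B 86.
Little-endian stores the least-significant byte at the lowest address.
So at ascending addresses the bytes are 86 4B 5A F1 F8 E0 1D C3.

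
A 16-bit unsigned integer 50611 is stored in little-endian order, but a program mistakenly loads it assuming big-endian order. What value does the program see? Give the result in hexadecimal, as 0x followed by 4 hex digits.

50611 in 16-bit hexadecimal is 0xC5B3.
Stored little-endian, the bytes at ascending addresses are B3 C5.
Read back as big-endian, the last byte is least significant, giving 0xB3C5.

0xB3C5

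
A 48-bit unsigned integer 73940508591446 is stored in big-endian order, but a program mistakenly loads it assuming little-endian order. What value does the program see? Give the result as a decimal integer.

95407323299651

73940508591446 in 48-bit hexadecimal is 0x433F9DBFC556.
Stored big-endian, the bytes at ascending addresses are 43 3F 9D BF C5 56.
Read back as little-endian, the first byte is least significant, giving 0x56C5BF9D3F43.
0x56C5BF9D3F43 = 95407323299651.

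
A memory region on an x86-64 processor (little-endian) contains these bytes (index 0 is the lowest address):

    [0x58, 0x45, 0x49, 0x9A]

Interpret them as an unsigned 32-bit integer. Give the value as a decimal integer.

2588493144

Little-endian: lowest address holds the least-significant byte.
Reassemble most-significant byte first: 9A 49 45 58 → 0x9A494558.
0x9A494558 = 2588493144.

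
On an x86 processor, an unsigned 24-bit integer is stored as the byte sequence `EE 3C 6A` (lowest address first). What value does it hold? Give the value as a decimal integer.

6962414

Little-endian stores the least-significant byte at the lowest address.
Reassemble most-significant byte first: 6A 3C EE → 0x6A3CEE.
0x6A3CEE = 6962414.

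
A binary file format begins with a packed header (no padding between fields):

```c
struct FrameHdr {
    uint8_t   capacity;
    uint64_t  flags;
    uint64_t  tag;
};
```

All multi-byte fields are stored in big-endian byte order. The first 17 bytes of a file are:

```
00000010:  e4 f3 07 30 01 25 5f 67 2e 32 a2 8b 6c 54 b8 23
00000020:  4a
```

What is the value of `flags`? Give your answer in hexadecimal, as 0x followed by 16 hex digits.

`flags` follows `capacity` (1 byte), so it starts at byte offset 1 and occupies 8 bytes.
Bytes at offsets 1..8: F3 07 30 01 25 5F 67 2E.
In big-endian order the high byte comes first in memory.
The bytes are already most-significant first: 0xF3073001255F672E.

0xF3073001255F672E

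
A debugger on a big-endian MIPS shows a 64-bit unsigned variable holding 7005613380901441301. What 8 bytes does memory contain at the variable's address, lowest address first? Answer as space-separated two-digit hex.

7005613380901441301 in hexadecimal, padded to 64 bits, is 0x6138F040AA5A8F15.
Split into bytes (most-significant first): 61 38 F0 40 AA 5A 8F 15.
Big-endian: lowest address holds the most-significant byte.
So the memory order matches the most-significant-first order: 61 38 F0 40 AA 5A 8F 15.

61 38 F0 40 AA 5A 8F 15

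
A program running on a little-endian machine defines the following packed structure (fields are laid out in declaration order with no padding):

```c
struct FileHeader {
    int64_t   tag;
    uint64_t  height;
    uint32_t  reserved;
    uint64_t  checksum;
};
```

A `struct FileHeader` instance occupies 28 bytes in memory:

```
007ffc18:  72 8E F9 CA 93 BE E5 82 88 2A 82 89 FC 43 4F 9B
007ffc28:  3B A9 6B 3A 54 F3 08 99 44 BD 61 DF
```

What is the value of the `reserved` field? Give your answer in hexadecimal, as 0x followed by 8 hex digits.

`reserved` follows `tag` (8 B), `height` (8 B), so it starts at offset 8 + 8 = 16 and occupies 4 bytes.
Bytes at offsets 16..19: 3B A9 6B 3A.
Little-endian stores the least-significant byte at the lowest address.
Reassemble most-significant byte first: 3A 6B A9 3B → 0x3A6BA93B.

0x3A6BA93B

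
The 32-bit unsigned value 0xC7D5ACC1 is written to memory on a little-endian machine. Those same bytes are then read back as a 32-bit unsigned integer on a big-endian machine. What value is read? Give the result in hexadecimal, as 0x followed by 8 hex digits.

Stored little-endian, the bytes at ascending addresses are C1 AC D5 C7.
Read back as big-endian, the last byte is least significant, giving 0xC1ACD5C7.

0xC1ACD5C7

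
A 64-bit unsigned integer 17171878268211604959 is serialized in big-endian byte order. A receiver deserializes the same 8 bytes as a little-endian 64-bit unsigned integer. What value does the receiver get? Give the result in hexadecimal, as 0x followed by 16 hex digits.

17171878268211604959 in 64-bit hexadecimal is 0xEE4EC44DEF00ADDF.
Stored big-endian, the bytes at ascending addresses are EE 4E C4 4D EF 00 AD DF.
Read back as little-endian, the first byte is least significant, giving 0xDFAD00EF4DC44EEE.

0xDFAD00EF4DC44EEE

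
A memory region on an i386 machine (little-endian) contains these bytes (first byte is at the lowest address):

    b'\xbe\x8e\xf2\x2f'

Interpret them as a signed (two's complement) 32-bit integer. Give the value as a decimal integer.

804425406

Little-endian stores the least-significant byte at the lowest address.
Reassemble most-significant byte first: 2F F2 8E BE → 0x2FF28EBE.
0x2FF28EBE = 804425406.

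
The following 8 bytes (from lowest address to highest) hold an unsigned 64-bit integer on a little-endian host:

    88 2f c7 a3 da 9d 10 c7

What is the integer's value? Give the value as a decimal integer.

14344138375551201160

In little-endian order the low byte comes first in memory.
Reassemble most-significant byte first: C7 10 9D DA A3 C7 2F 88 → 0xC7109DDAA3C72F88.
0xC7109DDAA3C72F88 = 14344138375551201160.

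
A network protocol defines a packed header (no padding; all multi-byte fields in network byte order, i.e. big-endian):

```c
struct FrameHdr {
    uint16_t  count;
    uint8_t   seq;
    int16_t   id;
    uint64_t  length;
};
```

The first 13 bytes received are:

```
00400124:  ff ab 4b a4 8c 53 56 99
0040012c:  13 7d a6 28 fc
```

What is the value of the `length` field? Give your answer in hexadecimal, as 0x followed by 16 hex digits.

0x535699137DA628FC

`length` follows `count` (2 B), `seq` (1 B), `id` (2 B), so it starts at offset 2 + 1 + 2 = 5 and occupies 8 bytes.
Bytes at offsets 5..12: 53 56 99 13 7D A6 28 FC.
In big-endian order the high byte comes first in memory.
The bytes are already most-significant first: 0x535699137DA628FC.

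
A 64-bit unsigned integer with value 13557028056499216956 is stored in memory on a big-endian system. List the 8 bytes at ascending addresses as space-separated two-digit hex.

BC 24 3D 30 6D A3 E2 3C

13557028056499216956 in hexadecimal, padded to 64 bits, is 0xBC243D306DA3E23C.
Split into bytes (most-significant first): BC 24 3D 30 6D A3 E2 3C.
In big-endian order the high byte comes first in memory.
So the memory order matches the most-significant-first order: BC 24 3D 30 6D A3 E2 3C.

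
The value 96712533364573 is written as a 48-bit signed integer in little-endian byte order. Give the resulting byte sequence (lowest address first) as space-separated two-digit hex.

5D 4F 32 A4 F5 57

96712533364573 in hexadecimal, padded to 48 bits, is 0x57F5A4324F5D.
Split into bytes (most-significant first): 57 F5 A4 32 4F 5D.
In little-endian order the low byte comes first in memory.
So at ascending addresses the bytes are 5D 4F 32 A4 F5 57.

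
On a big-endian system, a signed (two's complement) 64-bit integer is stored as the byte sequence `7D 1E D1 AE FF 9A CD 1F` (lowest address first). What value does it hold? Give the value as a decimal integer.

In big-endian order the high byte comes first in memory.
The bytes are already most-significant first: 0x7D1ED1AEFF9ACD1F.
0x7D1ED1AEFF9ACD1F = 9015874053585161503.

9015874053585161503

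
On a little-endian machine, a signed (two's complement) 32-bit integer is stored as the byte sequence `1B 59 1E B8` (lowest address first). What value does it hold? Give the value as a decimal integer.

In little-endian order the low byte comes first in memory.
Reassemble most-significant byte first: B8 1E 59 1B → 0xB81E591B.
Top bit is set, so as a signed 32-bit value this is 0xB81E591B − 2^32 = -1205970661.

-1205970661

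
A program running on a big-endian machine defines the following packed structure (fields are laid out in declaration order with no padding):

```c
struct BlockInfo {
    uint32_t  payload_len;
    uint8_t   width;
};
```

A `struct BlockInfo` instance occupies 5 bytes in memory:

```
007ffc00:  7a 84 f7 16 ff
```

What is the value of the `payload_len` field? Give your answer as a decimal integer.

`payload_len` is the first field, at byte offset 0, occupying 4 bytes.
Bytes at offsets 0..3: 7A 84 F7 16.
In big-endian order the high byte comes first in memory.
The bytes are already most-significant first: 0x7A84F716.
0x7A84F716 = 2055534358.

2055534358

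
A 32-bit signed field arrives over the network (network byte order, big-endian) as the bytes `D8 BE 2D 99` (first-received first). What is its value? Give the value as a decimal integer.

-658625127

Big-endian stores the most-significant byte at the lowest address.
The bytes are already most-significant first: 0xD8BE2D99.
Top bit is set, so as a signed 32-bit value this is 0xD8BE2D99 − 2^32 = -658625127.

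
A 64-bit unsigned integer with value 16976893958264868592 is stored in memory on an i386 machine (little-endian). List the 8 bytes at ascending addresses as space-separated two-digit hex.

16976893958264868592 in hexadecimal, padded to 64 bits, is 0xEB9A0B1B8BDA4EF0.
Split into bytes (most-significant first): EB 9A 0B 1B 8B DA 4E F0.
Little-endian stores the least-significant byte at the lowest address.
So at ascending addresses the bytes are F0 4E DA 8B 1B 0B 9A EB.

F0 4E DA 8B 1B 0B 9A EB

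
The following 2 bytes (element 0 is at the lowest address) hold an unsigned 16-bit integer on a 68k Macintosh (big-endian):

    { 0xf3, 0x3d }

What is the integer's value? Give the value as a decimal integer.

62269

In big-endian order the high byte comes first in memory.
The bytes are already most-significant first: 0xF33D.
0xF33D = 62269.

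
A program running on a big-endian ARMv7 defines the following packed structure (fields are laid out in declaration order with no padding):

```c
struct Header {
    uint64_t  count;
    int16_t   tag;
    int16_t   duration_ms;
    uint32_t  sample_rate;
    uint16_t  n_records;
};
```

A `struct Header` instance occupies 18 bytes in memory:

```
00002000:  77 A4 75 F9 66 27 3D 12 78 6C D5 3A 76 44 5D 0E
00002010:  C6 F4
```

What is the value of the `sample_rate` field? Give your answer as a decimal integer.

1984191758

`sample_rate` follows `count` (8 B), `tag` (2 B), `duration_ms` (2 B), so it starts at offset 8 + 2 + 2 = 12 and occupies 4 bytes.
Bytes at offsets 12..15: 76 44 5D 0E.
In big-endian order the high byte comes first in memory.
The bytes are already most-significant first: 0x76445D0E.
0x76445D0E = 1984191758.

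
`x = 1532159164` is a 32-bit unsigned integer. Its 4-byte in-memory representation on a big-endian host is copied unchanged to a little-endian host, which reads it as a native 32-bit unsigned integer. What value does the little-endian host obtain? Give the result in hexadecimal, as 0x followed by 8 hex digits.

0xBCE4525B

1532159164 in 32-bit hexadecimal is 0x5B52E4BC.
Stored big-endian, the bytes at ascending addresses are 5B 52 E4 BC.
Read back as little-endian, the first byte is least significant, giving 0xBCE4525B.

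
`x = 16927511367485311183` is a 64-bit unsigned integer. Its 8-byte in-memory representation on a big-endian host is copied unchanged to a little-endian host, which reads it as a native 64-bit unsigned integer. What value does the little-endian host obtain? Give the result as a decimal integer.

14936286187803503338

16927511367485311183 in 64-bit hexadecimal is 0xEAEA99E7265948CF.
Stored big-endian, the bytes at ascending addresses are EA EA 99 E7 26 59 48 CF.
Read back as little-endian, the first byte is least significant, giving 0xCF485926E799EAEA.
0xCF485926E799EAEA = 14936286187803503338.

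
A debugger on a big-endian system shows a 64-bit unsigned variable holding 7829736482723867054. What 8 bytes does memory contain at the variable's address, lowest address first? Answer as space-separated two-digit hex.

6C A8 CF D8 E9 AC 29 AE

7829736482723867054 in hexadecimal, padded to 64 bits, is 0x6CA8CFD8E9AC29AE.
Split into bytes (most-significant first): 6C A8 CF D8 E9 AC 29 AE.
In big-endian order the high byte comes first in memory.
So the memory order matches the most-significant-first order: 6C A8 CF D8 E9 AC 29 AE.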